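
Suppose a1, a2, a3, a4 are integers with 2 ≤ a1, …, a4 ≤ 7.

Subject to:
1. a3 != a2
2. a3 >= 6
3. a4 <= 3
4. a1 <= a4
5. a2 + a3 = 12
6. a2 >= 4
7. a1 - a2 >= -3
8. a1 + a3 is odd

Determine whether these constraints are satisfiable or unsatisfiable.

Try a1 = 2, a2 = 5, a3 = 7, a4 = 2.
Check constraint 5: a2 + a3 = 12; constraint 7: a1 - a2 = -3; constraint 8: a1 + a3 = 9 is odd. The remaining constraints are straightforward to verify.

Satisfiable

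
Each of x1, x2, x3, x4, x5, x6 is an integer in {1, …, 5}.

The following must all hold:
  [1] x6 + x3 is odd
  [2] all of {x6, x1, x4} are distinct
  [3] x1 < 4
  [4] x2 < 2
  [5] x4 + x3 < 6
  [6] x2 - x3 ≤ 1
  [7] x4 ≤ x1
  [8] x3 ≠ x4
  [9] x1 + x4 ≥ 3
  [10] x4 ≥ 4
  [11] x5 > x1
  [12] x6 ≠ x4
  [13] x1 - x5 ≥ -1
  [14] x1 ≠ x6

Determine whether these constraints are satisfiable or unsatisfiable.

From constraints 7 and 10: x1 ≥ x4 and x4 ≥ 4, so x1 ≥ 4. From constraint 3: x1 ≤ 3. But 3 < 4, so no value of x1 works.

Unsatisfiable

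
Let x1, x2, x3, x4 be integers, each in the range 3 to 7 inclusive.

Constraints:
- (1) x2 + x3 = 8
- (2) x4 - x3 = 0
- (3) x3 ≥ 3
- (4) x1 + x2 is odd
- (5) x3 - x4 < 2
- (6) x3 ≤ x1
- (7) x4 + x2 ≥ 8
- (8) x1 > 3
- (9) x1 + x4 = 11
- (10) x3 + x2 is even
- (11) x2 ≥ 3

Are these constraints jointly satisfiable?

Try x1 = 7, x2 = 4, x3 = 4, x4 = 4.
Check constraint 1: x2 + x3 = 8; constraint 2: x4 - x3 = 0. The remaining constraints are straightforward to verify.

Satisfiable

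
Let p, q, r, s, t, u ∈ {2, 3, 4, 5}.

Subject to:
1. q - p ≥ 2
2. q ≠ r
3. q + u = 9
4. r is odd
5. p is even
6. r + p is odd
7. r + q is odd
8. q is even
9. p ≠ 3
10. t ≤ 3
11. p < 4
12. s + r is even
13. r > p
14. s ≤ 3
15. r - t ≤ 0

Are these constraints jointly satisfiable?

Try p = 2, q = 4, r = 3, s = 3, t = 3, u = 5.
Check constraint 1: q - p = 2; constraint 3: q + u = 9. The remaining constraints are straightforward to verify.

Satisfiable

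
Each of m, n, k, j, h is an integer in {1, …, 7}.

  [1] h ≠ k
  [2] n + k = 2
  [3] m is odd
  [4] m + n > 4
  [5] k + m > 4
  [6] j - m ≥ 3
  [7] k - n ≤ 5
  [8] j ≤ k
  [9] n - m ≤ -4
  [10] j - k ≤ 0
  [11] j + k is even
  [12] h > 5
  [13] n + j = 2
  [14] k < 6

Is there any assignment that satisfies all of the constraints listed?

Unsatisfiable

Constraints 6, 7, 9, and 10 give n − k ≥ -5, k − j ≥ 0, j − m ≥ 3, m − n ≥ 4.
Adding all 4 inequalities: the left sides telescope to 0, and the right sides sum to (-5) + 0 + 3 + 4 = 2. So 0 ≥ 2, which is false.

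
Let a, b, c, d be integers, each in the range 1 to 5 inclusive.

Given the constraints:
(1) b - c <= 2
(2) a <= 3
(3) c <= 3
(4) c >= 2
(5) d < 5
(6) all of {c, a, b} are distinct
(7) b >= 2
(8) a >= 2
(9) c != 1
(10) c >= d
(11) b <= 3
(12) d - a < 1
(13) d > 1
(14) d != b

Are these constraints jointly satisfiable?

Constraints 2, 3, 4, 7, 8, and 11 confine each of c, a, b to the 2 values {2, 3}.
Constraint 6 requires all 3 of them to be distinct, but only 2 values are available — impossible by the pigeonhole principle.

Unsatisfiable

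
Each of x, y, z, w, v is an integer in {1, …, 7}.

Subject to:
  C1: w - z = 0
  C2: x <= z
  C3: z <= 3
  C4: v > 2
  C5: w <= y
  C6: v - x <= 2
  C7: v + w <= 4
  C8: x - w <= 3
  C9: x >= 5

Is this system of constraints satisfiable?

From constraint 9: x ≥ 5. From constraints 2 and 3: x ≤ z and z ≤ 3, so x ≤ 3. But 3 < 5, so no value of x works.

Unsatisfiable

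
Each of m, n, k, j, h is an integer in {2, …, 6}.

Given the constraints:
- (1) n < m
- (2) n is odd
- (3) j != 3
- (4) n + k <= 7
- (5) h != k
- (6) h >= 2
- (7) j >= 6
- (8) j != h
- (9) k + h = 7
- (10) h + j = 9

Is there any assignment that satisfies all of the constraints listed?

Satisfiable

Try m = 4, n = 3, k = 4, j = 6, h = 3.
Check constraint 4: n + k = 7; constraint 9: k + h = 7; constraint 10: h + j = 9. The remaining constraints are straightforward to verify.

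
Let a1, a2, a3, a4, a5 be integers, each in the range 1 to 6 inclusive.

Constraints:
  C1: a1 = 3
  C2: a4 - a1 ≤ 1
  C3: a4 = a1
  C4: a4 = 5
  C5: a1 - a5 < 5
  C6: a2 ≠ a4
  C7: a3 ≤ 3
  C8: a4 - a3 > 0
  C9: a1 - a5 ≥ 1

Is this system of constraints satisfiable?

Constraint 4 fixes a4 = 5 and constraint 1 fixes a1 = 3, but constraint 3 requires a4 = a1. Since 5 ≠ 3, contradiction.

Unsatisfiable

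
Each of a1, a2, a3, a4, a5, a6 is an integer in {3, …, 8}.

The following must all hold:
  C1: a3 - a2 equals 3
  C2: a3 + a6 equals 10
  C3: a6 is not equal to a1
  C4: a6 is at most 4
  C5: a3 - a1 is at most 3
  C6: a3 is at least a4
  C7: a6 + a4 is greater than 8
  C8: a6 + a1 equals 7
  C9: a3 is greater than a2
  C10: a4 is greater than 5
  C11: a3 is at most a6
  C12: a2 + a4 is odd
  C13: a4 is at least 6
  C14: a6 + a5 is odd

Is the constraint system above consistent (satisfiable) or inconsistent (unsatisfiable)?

From constraints 6 and 13: a3 ≥ a4 and a4 ≥ 6, so a3 ≥ 6. From constraints 4 and 11: a3 ≤ a6 and a6 ≤ 4, so a3 ≤ 4. But 4 < 6, so no value of a3 works.

Unsatisfiable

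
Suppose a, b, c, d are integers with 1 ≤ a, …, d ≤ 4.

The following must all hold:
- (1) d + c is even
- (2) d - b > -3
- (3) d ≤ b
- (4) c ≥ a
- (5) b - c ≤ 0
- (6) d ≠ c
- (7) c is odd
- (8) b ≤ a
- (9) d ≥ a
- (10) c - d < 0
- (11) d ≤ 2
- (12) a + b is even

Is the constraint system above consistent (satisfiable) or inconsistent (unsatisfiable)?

Unsatisfiable

Constraints 3, 5, and 10 give c < d, d ≤ b, b ≤ c. Chaining: c < d ≤ b ≤ c, which forces c < c — impossible.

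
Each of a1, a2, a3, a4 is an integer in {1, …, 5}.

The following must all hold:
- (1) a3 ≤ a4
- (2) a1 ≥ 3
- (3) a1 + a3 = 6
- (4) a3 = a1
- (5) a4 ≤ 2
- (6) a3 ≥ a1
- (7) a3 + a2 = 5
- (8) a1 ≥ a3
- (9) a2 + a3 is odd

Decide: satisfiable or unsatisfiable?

From constraints 2 and 6: a3 ≥ a1 and a1 ≥ 3, so a3 ≥ 3. From constraints 1 and 5: a3 ≤ a4 and a4 ≤ 2, so a3 ≤ 2. But 2 < 3, so no value of a3 works.

Unsatisfiable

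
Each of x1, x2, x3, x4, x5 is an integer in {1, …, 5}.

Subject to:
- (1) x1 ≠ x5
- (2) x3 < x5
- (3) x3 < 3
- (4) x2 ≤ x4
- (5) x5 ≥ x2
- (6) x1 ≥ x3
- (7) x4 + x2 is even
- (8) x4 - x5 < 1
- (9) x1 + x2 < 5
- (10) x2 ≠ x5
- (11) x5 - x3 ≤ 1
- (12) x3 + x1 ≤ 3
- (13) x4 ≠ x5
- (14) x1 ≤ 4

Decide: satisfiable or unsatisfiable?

Satisfiable

Take x1 = 1, x2 = 1, x3 = 1, x4 = 1, x5 = 2. Then constraint 8: x4 - x5 = -1; constraint 9: x1 + x2 = 2, and every other listed constraint is also met.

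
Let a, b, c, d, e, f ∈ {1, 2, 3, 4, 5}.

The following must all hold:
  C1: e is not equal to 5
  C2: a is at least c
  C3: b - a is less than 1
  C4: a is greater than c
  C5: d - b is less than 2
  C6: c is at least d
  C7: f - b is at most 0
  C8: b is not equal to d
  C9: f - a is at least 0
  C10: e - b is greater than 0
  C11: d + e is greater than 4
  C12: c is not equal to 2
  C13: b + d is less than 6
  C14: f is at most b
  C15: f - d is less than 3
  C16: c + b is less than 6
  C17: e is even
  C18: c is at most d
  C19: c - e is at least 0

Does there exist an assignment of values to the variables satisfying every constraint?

Constraints 4, 7, 9, 10, and 19 give f ≤ b, b < e, e ≤ c, c < a, a ≤ f. Chaining: f ≤ b < e ≤ c < a ≤ f, which forces f < f — impossible.

Unsatisfiable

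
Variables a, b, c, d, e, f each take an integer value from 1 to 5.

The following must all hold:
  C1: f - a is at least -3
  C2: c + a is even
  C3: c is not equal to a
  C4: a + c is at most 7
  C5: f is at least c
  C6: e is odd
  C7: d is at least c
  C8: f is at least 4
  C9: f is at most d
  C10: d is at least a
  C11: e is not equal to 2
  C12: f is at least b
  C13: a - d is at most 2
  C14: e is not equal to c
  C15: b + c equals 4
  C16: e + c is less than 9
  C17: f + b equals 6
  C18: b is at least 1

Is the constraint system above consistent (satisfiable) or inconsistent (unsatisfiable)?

Satisfiable

Try a = 4, b = 2, c = 2, d = 4, e = 5, f = 4.
Check constraint 1: f - a = 0; constraint 4: a + c = 6. The remaining constraints are straightforward to verify.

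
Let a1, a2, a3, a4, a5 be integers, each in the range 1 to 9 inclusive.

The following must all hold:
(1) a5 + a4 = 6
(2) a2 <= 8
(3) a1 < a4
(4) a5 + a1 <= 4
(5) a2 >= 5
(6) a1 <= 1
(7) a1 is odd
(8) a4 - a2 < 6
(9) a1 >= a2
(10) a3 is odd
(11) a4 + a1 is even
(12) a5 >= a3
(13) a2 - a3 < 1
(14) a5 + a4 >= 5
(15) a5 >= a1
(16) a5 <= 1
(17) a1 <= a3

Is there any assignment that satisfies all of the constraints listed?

Unsatisfiable

From constraints 5 and 9: a1 ≥ a2 and a2 ≥ 5, so a1 ≥ 5. From constraints 15 and 16: a1 ≤ a5 and a5 ≤ 1, so a1 ≤ 1. But 1 < 5, so no value of a1 works.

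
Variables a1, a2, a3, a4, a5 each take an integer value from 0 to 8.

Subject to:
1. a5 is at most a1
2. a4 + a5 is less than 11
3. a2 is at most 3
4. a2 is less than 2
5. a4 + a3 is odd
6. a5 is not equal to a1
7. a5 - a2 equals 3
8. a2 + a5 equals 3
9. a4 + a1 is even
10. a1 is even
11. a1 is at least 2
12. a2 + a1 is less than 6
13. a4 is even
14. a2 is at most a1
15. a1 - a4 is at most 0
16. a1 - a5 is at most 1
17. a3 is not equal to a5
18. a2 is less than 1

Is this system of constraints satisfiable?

Satisfiable

Take a1 = 4, a2 = 0, a3 = 5, a4 = 6, a5 = 3. Then constraint 2: a4 + a5 = 9; constraint 7: a5 - a2 = 3; constraint 8: a2 + a5 = 3, and every other listed constraint is also met.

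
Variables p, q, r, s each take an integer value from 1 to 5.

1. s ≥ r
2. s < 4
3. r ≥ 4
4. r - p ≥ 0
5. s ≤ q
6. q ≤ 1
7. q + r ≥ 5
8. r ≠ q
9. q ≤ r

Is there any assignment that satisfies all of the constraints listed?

From constraints 1 and 3: s ≥ r and r ≥ 4, so s ≥ 4. From constraints 5 and 6: s ≤ q and q ≤ 1, so s ≤ 1. But 1 < 4, so no value of s works.

Unsatisfiable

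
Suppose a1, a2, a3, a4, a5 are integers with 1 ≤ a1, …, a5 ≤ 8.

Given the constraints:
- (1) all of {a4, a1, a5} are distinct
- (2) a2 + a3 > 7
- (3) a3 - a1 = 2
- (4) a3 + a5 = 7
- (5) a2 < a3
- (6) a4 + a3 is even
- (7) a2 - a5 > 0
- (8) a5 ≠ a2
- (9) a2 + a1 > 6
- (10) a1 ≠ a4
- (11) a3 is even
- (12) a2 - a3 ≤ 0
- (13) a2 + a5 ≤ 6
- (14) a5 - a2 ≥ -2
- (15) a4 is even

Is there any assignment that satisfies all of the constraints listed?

The assignment a1 = 4, a2 = 3, a3 = 6, a4 = 8, a5 = 1 works:
  constraint 2 holds since a2 + a3 = 9.
  constraint 3 holds since a3 - a1 = 2.
  constraint 4 holds since a3 + a5 = 7.
The rest check out directly.

Satisfiable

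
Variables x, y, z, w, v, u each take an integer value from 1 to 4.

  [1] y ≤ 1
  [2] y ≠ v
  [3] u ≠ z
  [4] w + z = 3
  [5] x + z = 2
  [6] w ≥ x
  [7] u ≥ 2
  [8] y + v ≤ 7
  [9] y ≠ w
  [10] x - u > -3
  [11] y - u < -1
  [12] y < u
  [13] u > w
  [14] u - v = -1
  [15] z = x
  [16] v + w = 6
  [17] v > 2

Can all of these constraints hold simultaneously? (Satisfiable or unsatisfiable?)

Satisfiable

Take x = 1, y = 1, z = 1, w = 2, v = 4, u = 3. Then constraint 4: w + z = 3; constraint 5: x + z = 2; constraint 8: y + v = 5, and every other listed constraint is also met.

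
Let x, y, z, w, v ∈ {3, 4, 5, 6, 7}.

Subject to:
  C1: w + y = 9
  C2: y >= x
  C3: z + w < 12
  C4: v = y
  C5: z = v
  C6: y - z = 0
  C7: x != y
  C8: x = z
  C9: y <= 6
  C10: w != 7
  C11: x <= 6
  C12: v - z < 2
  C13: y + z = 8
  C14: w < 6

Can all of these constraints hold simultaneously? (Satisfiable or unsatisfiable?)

From constraints 4, 5, and 8, x = z = v = y, so x = y. But constraint 7 says x ≠ y. Contradiction.

Unsatisfiable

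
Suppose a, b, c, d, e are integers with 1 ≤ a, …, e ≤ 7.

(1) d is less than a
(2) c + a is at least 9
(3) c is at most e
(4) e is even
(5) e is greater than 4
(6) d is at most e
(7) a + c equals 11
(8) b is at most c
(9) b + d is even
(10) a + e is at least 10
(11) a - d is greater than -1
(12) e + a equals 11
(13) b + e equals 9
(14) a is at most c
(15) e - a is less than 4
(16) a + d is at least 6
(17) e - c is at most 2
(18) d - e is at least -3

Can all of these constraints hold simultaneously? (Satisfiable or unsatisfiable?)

Setting (a, b, c, d, e) = (5, 3, 6, 3, 6) satisfies everything: constraint 2: c + a = 11; constraint 7: a + c = 11; constraint 10: a + e = 11, and the others follow.

Satisfiable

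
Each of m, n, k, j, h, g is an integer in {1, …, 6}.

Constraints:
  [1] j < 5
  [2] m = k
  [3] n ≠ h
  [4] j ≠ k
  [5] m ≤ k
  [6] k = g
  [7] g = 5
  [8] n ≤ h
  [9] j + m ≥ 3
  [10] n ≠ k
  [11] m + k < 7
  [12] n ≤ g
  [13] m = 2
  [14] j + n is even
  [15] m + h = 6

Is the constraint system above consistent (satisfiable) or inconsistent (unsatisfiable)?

Constraint 13 fixes m = 2 and constraint 7 fixes g = 5. Constraints 2 and 6 give m = k = g, so m = g. But 2 ≠ 5 — contradiction.

Unsatisfiable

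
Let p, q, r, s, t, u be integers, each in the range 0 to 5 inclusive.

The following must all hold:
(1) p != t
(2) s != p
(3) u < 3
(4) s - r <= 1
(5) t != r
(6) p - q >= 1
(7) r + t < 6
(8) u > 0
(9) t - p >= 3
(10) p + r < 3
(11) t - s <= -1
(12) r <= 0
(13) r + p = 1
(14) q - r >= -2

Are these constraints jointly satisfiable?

Constraints 4, 6, 9, 11, and 14 give s − t ≥ 1, t − p ≥ 3, p − q ≥ 1, q − r ≥ -2, r − s ≥ -1.
Adding all 5 inequalities: the left sides telescope to 0, and the right sides sum to 1 + 3 + 1 + (-2) + (-1) = 2. So 0 ≥ 2, which is false.

Unsatisfiable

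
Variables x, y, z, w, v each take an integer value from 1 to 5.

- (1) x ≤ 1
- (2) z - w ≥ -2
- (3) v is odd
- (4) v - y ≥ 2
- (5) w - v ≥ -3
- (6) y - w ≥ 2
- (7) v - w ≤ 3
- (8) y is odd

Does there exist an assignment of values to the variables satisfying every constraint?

Unsatisfiable

Constraints 4, 5, and 6 give w − v ≥ -3, v − y ≥ 2, y − w ≥ 2.
Adding all 3 inequalities: the left sides telescope to 0, and the right sides sum to (-3) + 2 + 2 = 1. So 0 ≥ 1, which is false.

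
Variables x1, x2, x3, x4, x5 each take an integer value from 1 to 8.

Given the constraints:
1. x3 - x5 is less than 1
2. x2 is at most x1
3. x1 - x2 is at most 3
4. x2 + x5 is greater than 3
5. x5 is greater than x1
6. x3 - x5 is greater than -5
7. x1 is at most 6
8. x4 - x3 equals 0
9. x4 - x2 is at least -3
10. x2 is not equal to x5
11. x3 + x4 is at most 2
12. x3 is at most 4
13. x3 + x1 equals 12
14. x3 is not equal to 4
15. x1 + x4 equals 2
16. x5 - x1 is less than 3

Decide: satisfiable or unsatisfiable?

From constraint 12: x3 ≤ 4. From constraint 7: x1 ≤ 6. Hence x3 + x1 ≤ 10. But constraint 13 requires x3 + x1 = 12, and 12 > 10. Contradiction.

Unsatisfiable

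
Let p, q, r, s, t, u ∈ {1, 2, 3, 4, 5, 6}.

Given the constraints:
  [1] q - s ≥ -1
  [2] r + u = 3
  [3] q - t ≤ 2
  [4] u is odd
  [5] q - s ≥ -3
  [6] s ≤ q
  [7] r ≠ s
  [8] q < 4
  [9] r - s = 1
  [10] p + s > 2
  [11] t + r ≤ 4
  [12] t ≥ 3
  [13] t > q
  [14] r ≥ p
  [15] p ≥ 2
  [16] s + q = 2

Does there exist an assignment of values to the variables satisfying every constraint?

From constraint 12: t ≥ 3. From constraints 14 and 15: r ≥ p ≥ 2. Hence t + r ≥ 5. But constraint 11 requires t + r ≤ 4, and 4 < 5. Contradiction.

Unsatisfiable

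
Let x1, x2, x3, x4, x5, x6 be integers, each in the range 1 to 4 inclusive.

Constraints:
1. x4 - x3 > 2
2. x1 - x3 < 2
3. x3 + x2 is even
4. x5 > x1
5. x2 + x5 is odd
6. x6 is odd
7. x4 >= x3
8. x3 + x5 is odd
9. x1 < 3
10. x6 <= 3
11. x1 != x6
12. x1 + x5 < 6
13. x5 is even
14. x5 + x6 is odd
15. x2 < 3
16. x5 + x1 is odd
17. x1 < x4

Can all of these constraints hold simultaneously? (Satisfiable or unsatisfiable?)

Take x1 = 1, x2 = 1, x3 = 1, x4 = 4, x5 = 4, x6 = 3. Then constraint 1: x4 - x3 = 3; constraint 2: x1 - x3 = 0; constraint 12: x1 + x5 = 5, and every other listed constraint is also met.

Satisfiable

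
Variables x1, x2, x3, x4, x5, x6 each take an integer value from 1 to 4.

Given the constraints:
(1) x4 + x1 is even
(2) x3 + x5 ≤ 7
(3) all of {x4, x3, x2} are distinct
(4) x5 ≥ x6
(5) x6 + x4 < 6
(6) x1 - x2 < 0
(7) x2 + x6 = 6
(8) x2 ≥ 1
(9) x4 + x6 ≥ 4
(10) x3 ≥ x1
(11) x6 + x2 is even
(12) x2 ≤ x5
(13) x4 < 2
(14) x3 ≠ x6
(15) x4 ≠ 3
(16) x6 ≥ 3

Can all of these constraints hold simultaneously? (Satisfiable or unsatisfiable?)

Setting (x1, x2, x3, x4, x5, x6) = (1, 2, 3, 1, 4, 4) satisfies everything: constraint 2: x3 + x5 = 7; constraint 5: x6 + x4 = 5, and the others follow.

Satisfiable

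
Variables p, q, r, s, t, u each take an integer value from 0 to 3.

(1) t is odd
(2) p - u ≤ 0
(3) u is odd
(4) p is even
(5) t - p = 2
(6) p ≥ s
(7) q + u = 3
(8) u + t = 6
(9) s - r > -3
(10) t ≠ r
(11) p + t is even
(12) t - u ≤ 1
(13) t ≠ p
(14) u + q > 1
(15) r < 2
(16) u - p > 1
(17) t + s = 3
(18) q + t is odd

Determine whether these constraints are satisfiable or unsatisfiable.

Unsatisfiable

Constraint 4 makes p even and constraint 1 makes t odd, so p + t must be odd. Constraint 11 says p + t is even — contradiction.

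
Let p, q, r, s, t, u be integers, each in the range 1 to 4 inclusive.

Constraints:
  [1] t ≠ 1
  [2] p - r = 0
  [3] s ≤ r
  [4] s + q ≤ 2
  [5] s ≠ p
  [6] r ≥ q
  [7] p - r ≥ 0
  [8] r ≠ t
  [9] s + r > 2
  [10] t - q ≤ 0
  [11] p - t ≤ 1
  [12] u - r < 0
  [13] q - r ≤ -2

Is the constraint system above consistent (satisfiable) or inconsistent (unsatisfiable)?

Constraints 7, 10, 11, and 13 give q − t ≥ 0, t − p ≥ -1, p − r ≥ 0, r − q ≥ 2.
Adding all 4 inequalities: the left sides telescope to 0, and the right sides sum to 0 + (-1) + 0 + 2 = 1. So 0 ≥ 1, which is false.

Unsatisfiable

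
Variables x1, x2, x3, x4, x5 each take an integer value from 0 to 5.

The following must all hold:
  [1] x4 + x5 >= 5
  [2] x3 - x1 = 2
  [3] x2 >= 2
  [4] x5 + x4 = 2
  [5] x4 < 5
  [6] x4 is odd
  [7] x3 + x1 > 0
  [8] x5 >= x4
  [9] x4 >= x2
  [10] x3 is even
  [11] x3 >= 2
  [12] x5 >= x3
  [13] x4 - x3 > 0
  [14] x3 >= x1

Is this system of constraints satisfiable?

From constraints 11 and 12: x5 ≥ x3 ≥ 2. From constraints 3 and 9: x4 ≥ x2 ≥ 2. Hence x5 + x4 ≥ 4. But constraint 4 requires x5 + x4 = 2, and 2 < 4. Contradiction.

Unsatisfiable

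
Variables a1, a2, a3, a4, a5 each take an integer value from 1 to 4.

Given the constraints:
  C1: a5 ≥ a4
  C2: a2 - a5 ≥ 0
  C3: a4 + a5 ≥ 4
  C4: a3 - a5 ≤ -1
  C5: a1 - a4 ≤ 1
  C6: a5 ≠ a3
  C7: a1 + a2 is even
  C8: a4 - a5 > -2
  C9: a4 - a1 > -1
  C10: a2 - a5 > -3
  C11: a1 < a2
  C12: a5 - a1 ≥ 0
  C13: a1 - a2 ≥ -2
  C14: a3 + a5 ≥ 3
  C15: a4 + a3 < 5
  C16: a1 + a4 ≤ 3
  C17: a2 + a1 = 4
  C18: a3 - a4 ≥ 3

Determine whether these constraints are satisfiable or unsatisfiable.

Unsatisfiable

Constraints 2, 4, 5, 13, and 18 give a4 − a1 ≥ -1, a1 − a2 ≥ -2, a2 − a5 ≥ 0, a5 − a3 ≥ 1, a3 − a4 ≥ 3.
Adding all 5 inequalities: the left sides telescope to 0, and the right sides sum to (-1) + (-2) + 0 + 1 + 3 = 1. So 0 ≥ 1, which is false.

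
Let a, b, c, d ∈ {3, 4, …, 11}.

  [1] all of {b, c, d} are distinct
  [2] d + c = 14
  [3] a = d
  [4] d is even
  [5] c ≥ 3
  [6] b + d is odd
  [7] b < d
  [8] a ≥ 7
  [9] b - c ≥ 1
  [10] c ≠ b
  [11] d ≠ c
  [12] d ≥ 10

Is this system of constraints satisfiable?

One satisfying assignment is a = 10, b = 7, c = 4, d = 10.
For the less obvious constraints — constraint 1: values 7, 4, 10 are distinct; constraint 2: d + c = 14; constraint 9: b - c = 3 — and the others hold by inspection.

Satisfiable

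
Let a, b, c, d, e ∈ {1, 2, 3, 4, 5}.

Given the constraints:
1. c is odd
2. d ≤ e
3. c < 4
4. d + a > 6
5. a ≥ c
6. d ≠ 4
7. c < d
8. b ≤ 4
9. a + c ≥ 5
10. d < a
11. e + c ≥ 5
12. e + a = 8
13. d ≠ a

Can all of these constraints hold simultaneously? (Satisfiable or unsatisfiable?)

Satisfiable

Try a = 4, b = 2, c = 1, d = 3, e = 4.
Check constraint 4: d + a = 7; constraint 9: a + c = 5; constraint 11: e + c = 5. The remaining constraints are straightforward to verify.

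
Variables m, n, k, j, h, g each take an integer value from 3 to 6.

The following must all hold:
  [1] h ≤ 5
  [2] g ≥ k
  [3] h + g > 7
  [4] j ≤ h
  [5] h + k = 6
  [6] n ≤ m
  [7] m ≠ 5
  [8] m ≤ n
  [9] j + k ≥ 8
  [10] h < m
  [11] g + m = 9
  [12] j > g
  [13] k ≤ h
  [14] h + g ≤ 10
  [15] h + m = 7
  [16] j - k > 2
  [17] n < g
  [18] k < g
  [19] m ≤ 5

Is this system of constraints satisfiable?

Unsatisfiable

Constraints 4, 8, 10, 12, and 17 give h < m, m ≤ n, n < g, g < j, j ≤ h. Chaining: h < m ≤ n < g < j ≤ h, which forces h < h — impossible.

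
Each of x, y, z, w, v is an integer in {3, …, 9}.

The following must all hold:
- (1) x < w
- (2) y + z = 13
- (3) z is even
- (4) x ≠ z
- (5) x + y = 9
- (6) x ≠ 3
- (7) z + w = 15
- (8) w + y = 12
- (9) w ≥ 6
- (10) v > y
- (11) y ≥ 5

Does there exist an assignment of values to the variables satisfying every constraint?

The assignment x = 4, y = 5, z = 8, w = 7, v = 7 works:
  constraint 2 holds since y + z = 13.
  constraint 5 holds since x + y = 9.
The rest check out directly.

Satisfiable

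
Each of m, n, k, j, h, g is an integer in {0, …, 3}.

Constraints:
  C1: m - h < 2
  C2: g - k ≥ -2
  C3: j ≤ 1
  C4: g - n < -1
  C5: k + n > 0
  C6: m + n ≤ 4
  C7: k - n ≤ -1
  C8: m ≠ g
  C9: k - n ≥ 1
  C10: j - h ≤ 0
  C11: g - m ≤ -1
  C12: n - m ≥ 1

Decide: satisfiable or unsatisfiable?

Unsatisfiable

Constraints 2, 9, 11, and 12 give m − g ≥ 1, g − k ≥ -2, k − n ≥ 1, n − m ≥ 1.
Adding all 4 inequalities: the left sides telescope to 0, and the right sides sum to 1 + (-2) + 1 + 1 = 1. So 0 ≥ 1, which is false.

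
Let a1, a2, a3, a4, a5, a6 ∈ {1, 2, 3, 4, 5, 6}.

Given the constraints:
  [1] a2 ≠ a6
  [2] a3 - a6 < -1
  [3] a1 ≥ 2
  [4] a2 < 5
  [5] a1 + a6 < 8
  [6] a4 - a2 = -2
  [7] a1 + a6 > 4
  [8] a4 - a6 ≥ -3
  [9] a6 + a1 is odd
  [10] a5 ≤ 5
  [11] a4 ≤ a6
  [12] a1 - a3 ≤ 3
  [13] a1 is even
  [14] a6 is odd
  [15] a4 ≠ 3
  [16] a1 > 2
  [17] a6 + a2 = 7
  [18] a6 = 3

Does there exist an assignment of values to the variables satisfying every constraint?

Try a1 = 4, a2 = 4, a3 = 1, a4 = 2, a5 = 2, a6 = 3.
Check constraint 2: a3 - a6 = -2; constraint 5: a1 + a6 = 7; constraint 6: a4 - a2 = -2. The remaining constraints are straightforward to verify.

Satisfiable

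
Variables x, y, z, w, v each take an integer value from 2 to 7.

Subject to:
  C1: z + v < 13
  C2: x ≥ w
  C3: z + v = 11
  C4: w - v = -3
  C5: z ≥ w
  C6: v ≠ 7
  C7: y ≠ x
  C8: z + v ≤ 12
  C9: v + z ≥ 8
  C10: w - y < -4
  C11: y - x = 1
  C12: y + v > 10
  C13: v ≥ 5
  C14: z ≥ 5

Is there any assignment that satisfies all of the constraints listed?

One satisfying assignment is x = 6, y = 7, z = 6, w = 2, v = 5.
For the less obvious constraints — constraint 1: z + v = 11; constraint 3: z + v = 11; constraint 4: w - v = -3 — and the others hold by inspection.

Satisfiable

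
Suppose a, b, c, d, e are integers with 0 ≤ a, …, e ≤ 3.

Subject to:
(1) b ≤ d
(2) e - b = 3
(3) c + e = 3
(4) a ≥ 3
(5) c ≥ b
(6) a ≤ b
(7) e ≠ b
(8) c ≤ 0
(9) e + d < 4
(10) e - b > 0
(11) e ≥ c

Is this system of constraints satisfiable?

Unsatisfiable

From constraints 4 and 6: b ≥ a and a ≥ 3, so b ≥ 3. From constraints 5 and 8: b ≤ c and c ≤ 0, so b ≤ 0. But 0 < 3, so no value of b works.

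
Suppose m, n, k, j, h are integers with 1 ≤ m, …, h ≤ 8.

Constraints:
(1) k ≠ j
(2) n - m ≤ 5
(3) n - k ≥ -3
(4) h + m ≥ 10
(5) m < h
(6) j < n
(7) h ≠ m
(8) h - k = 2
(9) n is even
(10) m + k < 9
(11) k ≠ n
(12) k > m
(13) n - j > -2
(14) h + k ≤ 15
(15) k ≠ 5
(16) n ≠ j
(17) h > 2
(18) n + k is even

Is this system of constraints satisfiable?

Satisfiable

One satisfying assignment is m = 2, n = 4, k = 6, j = 3, h = 8.
For the less obvious constraints — constraint 2: n - m = 2; constraint 3: n - k = -2 — and the others hold by inspection.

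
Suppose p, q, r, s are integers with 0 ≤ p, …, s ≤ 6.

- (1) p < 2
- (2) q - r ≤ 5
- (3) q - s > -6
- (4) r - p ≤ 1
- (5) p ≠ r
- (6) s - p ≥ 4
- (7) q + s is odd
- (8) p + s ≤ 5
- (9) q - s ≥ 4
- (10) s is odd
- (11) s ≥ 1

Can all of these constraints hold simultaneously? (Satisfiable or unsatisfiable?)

Unsatisfiable

Constraints 2, 4, 6, and 9 give s − p ≥ 4, p − r ≥ -1, r − q ≥ -5, q − s ≥ 4.
Adding all 4 inequalities: the left sides telescope to 0, and the right sides sum to 4 + (-1) + (-5) + 4 = 2. So 0 ≥ 2, which is false.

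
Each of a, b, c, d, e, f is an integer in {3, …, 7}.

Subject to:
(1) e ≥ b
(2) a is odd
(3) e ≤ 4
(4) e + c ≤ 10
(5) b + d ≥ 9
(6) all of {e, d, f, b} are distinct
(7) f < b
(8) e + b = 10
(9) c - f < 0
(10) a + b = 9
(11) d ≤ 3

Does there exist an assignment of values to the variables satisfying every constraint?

Unsatisfiable

From constraints 1 and 3: b ≤ e ≤ 4. From constraint 11: d ≤ 3. Hence b + d ≤ 7. But constraint 5 requires b + d ≥ 9, and 9 > 7. Contradiction.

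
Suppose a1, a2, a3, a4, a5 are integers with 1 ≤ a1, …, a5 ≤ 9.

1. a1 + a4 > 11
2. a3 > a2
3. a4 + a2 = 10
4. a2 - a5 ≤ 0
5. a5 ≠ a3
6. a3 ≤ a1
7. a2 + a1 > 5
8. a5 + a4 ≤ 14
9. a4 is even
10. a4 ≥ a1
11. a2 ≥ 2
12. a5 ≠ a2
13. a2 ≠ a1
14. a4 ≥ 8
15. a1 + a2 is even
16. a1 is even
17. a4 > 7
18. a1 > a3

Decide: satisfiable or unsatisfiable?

Satisfiable

The assignment a1 = 6, a2 = 2, a3 = 4, a4 = 8, a5 = 3 works:
  constraint 1 holds since a1 + a4 = 14.
  constraint 3 holds since a4 + a2 = 10.
The rest check out directly.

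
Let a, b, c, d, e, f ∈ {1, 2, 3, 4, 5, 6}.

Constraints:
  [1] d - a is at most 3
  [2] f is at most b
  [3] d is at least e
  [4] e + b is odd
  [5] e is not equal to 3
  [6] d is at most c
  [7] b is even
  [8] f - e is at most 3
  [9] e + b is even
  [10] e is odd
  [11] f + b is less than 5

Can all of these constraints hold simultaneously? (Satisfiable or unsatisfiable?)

Unsatisfiable

Constraint 10 makes e odd and constraint 7 makes b even, so e + b must be odd. Constraint 9 says e + b is even — contradiction.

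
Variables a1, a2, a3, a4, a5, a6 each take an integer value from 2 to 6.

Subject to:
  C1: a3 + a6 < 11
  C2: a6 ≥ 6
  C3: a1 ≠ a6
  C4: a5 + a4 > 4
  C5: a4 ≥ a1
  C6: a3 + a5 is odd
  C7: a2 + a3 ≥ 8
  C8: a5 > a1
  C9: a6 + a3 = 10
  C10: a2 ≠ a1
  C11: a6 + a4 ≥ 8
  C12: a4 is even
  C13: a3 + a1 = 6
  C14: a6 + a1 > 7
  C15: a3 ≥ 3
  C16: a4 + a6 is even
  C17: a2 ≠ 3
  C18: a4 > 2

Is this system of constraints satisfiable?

Satisfiable

Take a1 = 2, a2 = 4, a3 = 4, a4 = 4, a5 = 3, a6 = 6. Then constraint 1: a3 + a6 = 10; constraint 4: a5 + a4 = 7; constraint 7: a2 + a3 = 8, and every other listed constraint is also met.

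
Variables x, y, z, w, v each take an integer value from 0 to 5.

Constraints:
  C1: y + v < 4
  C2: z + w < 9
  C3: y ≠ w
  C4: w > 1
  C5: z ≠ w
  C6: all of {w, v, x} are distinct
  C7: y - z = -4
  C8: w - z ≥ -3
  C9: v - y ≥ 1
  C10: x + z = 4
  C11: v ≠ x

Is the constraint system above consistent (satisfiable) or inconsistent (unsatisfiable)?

Take x = 0, y = 0, z = 4, w = 3, v = 1. Then constraint 1: y + v = 1; constraint 2: z + w = 7; constraint 7: y - z = -4, and every other listed constraint is also met.

Satisfiable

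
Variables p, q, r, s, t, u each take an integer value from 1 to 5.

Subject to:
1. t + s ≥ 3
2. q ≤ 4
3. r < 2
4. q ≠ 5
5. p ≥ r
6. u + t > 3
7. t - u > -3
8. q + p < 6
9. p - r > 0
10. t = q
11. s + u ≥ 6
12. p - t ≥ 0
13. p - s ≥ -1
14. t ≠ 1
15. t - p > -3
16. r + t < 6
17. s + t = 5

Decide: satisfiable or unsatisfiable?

One satisfying assignment is p = 3, q = 2, r = 1, s = 3, t = 2, u = 4.
For the less obvious constraints — constraint 1: t + s = 5; constraint 6: u + t = 6; constraint 7: t - u = -2 — and the others hold by inspection.

Satisfiable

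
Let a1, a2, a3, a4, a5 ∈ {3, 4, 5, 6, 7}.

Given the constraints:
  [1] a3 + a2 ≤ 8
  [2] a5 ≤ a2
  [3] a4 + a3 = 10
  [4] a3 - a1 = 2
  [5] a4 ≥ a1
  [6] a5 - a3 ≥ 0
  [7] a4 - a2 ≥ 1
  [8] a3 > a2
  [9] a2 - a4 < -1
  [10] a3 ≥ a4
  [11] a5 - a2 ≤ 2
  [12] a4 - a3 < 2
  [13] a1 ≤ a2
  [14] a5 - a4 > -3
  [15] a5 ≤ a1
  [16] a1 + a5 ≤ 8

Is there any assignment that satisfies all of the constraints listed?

Unsatisfiable

Constraints 2, 6, and 8 give a3 ≤ a5, a5 ≤ a2, a2 < a3. Chaining: a3 ≤ a5 ≤ a2 < a3, which forces a3 < a3 — impossible.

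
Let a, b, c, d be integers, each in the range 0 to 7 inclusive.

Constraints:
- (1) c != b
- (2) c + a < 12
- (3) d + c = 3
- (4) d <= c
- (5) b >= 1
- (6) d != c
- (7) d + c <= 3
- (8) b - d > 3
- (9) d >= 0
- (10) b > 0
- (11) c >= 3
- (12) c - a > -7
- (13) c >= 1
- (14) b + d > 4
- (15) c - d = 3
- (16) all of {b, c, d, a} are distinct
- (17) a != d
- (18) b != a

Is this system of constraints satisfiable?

One satisfying assignment is a = 7, b = 6, c = 3, d = 0.
For the less obvious constraints — constraint 2: c + a = 10; constraint 3: d + c = 3 — and the others hold by inspection.

Satisfiable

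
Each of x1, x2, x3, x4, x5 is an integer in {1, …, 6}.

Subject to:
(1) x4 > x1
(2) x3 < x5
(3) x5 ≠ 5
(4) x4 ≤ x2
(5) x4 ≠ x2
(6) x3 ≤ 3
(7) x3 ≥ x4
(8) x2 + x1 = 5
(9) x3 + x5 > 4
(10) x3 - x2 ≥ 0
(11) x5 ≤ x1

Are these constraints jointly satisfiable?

Unsatisfiable

Constraints 1, 2, 4, 10, and 11 give x4 ≤ x2, x2 ≤ x3, x3 < x5, x5 ≤ x1, x1 < x4. Chaining: x4 ≤ x2 ≤ x3 < x5 ≤ x1 < x4, which forces x4 < x4 — impossible.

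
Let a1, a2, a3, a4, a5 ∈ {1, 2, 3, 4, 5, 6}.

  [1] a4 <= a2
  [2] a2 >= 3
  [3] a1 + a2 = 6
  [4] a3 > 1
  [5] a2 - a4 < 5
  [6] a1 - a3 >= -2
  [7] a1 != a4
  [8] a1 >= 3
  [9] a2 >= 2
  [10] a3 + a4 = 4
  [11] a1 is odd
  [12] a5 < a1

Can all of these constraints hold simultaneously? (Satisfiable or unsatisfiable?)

Satisfiable

One satisfying assignment is a1 = 3, a2 = 3, a3 = 3, a4 = 1, a5 = 1.
For the less obvious constraints — constraint 3: a1 + a2 = 6; constraint 5: a2 - a4 = 2; constraint 6: a1 - a3 = 0 — and the others hold by inspection.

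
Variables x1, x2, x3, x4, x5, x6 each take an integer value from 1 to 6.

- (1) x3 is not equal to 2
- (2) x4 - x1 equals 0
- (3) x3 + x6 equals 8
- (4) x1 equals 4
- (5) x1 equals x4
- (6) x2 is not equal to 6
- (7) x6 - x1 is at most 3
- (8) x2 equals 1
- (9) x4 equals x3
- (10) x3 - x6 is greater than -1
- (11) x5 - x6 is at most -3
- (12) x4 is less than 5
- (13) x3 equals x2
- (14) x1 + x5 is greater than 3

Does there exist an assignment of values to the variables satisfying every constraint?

Unsatisfiable

Constraint 4 fixes x1 = 4 and constraint 8 fixes x2 = 1. Constraints 5, 9, and 13 give x1 = x4 = x3 = x2, so x1 = x2. But 4 ≠ 1 — contradiction.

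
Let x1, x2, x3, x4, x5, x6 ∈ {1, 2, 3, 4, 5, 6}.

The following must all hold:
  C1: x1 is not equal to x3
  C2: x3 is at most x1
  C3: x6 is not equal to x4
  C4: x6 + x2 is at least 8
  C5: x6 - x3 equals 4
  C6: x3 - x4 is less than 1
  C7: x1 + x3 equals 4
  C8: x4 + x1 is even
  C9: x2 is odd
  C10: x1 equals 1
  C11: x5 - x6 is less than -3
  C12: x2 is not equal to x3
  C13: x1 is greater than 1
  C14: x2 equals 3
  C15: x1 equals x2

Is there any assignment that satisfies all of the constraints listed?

Unsatisfiable

Constraint 10 fixes x1 = 1 and constraint 14 fixes x2 = 3, but constraint 15 requires x1 = x2. Since 1 ≠ 3, contradiction.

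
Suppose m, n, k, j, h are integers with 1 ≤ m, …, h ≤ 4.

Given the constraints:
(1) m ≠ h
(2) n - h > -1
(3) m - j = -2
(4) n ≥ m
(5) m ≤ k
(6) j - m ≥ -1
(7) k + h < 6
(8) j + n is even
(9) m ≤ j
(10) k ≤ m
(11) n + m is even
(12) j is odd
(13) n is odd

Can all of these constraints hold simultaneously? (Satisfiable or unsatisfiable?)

Try m = 1, n = 3, k = 1, j = 3, h = 2.
Check constraint 2: n - h = 1; constraint 3: m - j = -2. The remaining constraints are straightforward to verify.

Satisfiable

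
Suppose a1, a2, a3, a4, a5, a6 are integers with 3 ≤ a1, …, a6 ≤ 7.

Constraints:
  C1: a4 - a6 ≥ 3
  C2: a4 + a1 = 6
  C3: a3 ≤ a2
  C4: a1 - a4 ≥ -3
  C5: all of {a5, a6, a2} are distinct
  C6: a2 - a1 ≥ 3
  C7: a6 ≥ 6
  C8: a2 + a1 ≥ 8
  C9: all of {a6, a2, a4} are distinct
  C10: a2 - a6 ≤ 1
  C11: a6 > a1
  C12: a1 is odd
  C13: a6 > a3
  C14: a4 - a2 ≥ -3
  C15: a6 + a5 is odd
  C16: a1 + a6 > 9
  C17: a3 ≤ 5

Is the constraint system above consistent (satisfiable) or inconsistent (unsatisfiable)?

Constraints 1, 4, 6, and 10 give a6 − a2 ≥ -1, a2 − a1 ≥ 3, a1 − a4 ≥ -3, a4 − a6 ≥ 3.
Adding all 4 inequalities: the left sides telescope to 0, and the right sides sum to (-1) + 3 + (-3) + 3 = 2. So 0 ≥ 2, which is false.

Unsatisfiable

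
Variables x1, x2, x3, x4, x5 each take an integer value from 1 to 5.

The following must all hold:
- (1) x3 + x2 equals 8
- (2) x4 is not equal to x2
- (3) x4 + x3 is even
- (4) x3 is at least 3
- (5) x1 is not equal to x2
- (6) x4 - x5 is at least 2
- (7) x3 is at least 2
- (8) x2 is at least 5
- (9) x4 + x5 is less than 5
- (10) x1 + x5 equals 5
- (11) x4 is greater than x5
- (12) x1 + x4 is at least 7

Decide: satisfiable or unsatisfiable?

Setting (x1, x2, x3, x4, x5) = (4, 5, 3, 3, 1) satisfies everything: constraint 1: x3 + x2 = 8; constraint 6: x4 - x5 = 2; constraint 9: x4 + x5 = 4, and the others follow.

Satisfiable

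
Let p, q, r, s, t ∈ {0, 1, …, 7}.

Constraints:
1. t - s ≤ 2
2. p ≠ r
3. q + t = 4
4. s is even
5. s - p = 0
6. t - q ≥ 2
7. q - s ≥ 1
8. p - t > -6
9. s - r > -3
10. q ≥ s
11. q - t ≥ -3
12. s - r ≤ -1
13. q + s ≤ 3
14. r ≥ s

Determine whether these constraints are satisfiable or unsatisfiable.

Unsatisfiable

Constraints 1, 6, and 7 give q − s ≥ 1, s − t ≥ -2, t − q ≥ 2.
Adding all 3 inequalities: the left sides telescope to 0, and the right sides sum to 1 + (-2) + 2 = 1. So 0 ≥ 1, which is false.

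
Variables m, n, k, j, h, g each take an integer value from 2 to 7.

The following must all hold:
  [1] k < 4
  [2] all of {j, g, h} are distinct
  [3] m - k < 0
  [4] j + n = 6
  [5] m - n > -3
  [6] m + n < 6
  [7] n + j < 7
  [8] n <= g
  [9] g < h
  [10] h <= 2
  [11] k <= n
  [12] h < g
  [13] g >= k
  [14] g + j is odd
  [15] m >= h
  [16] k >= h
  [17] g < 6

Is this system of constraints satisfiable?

Constraints 3, 8, 9, 11, and 15 give g < h, h ≤ m, m < k, k ≤ n, n ≤ g. Chaining: g < h ≤ m < k ≤ n ≤ g, which forces g < g — impossible.

Unsatisfiable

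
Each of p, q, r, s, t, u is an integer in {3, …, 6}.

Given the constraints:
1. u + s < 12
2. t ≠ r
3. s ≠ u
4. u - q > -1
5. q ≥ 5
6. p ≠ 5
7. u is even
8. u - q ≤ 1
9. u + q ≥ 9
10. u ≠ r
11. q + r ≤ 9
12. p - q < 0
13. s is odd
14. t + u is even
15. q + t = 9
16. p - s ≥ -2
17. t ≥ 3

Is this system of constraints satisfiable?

Satisfiable

The assignment p = 3, q = 5, r = 3, s = 5, t = 4, u = 6 works:
  constraint 1 holds since u + s = 11.
  constraint 4 holds since u - q = 1.
  constraint 8 holds since u - q = 1.
The rest check out directly.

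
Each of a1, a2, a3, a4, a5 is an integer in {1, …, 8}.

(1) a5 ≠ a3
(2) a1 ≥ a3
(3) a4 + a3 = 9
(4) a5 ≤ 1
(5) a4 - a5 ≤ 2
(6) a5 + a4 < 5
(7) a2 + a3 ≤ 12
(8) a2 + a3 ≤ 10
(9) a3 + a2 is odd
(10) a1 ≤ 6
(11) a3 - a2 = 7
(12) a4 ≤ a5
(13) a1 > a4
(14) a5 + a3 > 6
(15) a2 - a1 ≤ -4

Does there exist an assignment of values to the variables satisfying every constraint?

Unsatisfiable

From constraints 4 and 12: a4 ≤ a5 ≤ 1. From constraints 2 and 10: a3 ≤ a1 ≤ 6. Hence a4 + a3 ≤ 7. But constraint 3 requires a4 + a3 = 9, and 9 > 7. Contradiction.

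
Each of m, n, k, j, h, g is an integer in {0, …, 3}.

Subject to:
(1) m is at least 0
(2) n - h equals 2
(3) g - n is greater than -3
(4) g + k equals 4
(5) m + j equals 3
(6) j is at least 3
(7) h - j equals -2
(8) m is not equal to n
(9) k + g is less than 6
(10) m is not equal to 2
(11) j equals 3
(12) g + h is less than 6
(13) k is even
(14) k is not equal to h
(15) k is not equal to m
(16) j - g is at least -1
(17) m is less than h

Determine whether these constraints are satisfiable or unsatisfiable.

Take m = 0, n = 3, k = 2, j = 3, h = 1, g = 2. Then constraint 2: n - h = 2; constraint 3: g - n = -1, and every other listed constraint is also met.

Satisfiable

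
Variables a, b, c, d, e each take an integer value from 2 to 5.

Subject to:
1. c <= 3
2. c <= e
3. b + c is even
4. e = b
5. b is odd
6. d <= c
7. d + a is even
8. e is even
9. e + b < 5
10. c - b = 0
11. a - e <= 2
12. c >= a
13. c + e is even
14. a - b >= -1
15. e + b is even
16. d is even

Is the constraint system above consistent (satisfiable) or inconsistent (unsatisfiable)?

Unsatisfiable

Constraint 8 makes e even and constraint 5 makes b odd, so e + b must be odd. Constraint 15 says e + b is even — contradiction.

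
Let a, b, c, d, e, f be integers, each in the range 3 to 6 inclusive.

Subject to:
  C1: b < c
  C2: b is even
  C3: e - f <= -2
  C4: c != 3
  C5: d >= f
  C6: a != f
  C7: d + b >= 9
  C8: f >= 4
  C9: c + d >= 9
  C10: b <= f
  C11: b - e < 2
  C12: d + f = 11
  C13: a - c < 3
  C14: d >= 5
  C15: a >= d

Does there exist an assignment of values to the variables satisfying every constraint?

Satisfiable

The assignment a = 6, b = 4, c = 5, d = 6, e = 3, f = 5 works:
  constraint 3 holds since e - f = -2.
  constraint 7 holds since d + b = 10.
  constraint 9 holds since c + d = 11.
The rest check out directly.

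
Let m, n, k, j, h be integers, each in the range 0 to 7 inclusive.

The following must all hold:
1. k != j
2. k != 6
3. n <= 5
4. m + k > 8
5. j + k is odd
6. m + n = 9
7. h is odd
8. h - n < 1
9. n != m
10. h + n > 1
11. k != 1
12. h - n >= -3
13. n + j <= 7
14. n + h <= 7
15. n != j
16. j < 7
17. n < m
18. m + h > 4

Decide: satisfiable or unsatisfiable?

Satisfiable

One satisfying assignment is m = 6, n = 3, k = 4, j = 1, h = 1.
For the less obvious constraints — constraint 4: m + k = 10; constraint 6: m + n = 9 — and the others hold by inspection.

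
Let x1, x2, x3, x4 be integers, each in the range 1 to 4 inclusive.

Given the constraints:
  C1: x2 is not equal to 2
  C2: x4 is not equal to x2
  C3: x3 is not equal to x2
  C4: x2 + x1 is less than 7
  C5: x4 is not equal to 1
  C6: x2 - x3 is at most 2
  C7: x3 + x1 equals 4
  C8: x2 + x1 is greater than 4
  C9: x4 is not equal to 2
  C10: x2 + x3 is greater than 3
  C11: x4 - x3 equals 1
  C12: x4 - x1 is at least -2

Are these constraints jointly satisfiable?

Satisfiable

The assignment x1 = 2, x2 = 4, x3 = 2, x4 = 3 works:
  constraint 4 holds since x2 + x1 = 6.
  constraint 6 holds since x2 - x3 = 2.
The rest check out directly.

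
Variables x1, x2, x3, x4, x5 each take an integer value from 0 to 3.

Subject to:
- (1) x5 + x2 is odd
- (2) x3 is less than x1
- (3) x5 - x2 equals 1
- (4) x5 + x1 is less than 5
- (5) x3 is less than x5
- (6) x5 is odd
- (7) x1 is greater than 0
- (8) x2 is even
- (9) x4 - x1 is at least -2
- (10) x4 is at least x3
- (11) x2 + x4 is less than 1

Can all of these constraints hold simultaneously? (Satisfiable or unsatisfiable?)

Try x1 = 2, x2 = 0, x3 = 0, x4 = 0, x5 = 1.
Check constraint 3: x5 - x2 = 1; constraint 4: x5 + x1 = 3. The remaining constraints are straightforward to verify.

Satisfiable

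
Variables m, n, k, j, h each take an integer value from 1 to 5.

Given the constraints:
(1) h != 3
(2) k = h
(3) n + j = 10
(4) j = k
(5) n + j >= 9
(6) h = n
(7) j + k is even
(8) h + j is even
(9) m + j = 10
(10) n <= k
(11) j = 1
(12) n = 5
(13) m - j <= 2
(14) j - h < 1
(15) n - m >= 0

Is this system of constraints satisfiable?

Constraint 11 fixes j = 1 and constraint 12 fixes n = 5. Constraints 2, 4, and 6 give j = k = h = n, so j = n. But 1 ≠ 5 — contradiction.

Unsatisfiable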